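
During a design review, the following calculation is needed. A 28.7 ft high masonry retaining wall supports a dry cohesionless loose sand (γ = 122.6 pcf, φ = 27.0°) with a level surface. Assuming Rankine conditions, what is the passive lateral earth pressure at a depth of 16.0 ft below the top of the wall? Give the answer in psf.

K_p = (1 + sin φ)/(1 − sin φ) = 2.663.
σ_h = K_p γ z = 2.663 × 122.6 × 16.0 = 5224 psf.

5220 psf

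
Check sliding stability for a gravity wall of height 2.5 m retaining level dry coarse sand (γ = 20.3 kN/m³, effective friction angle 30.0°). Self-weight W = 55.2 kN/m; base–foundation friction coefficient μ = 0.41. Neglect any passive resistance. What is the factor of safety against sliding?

K_a = tan²(45° − 30.0°/2) = 0.3333.
P_a = ½K_aγH² = 0.5×0.3333×20.3×2.5² = 21.15 kN/m, acting at H/3 = 0.8333 m above the base.
FS_sliding = μW / P_a = 0.41×55.2 / 21.15 = 1.070.

1.07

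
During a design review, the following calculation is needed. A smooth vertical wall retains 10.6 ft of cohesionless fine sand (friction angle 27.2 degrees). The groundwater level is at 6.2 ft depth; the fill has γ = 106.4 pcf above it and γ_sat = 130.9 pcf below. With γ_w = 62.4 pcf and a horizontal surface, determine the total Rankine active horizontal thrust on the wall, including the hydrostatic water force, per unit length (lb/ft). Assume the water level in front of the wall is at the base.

2690 lb/ft

K_a = tan²(45° − φ/2) = 0.3726.
γ' = 130.9 − 62.4 = 68.50 pcf. Depth below WT = 4.4 ft.
σ'_h at WT = K_a γ d_w = 245.8 psf; at base = 245.8 + K_a γ' × 4.4 = 358.1 psf.
P₁ (0–6.2 ft) = ½×245.8×6.2 = 762.0. P₂ (6.2–10.6 ft) = ½(245.8+358.1)×4.4 = 1329.
P_w = ½ γ_w h₂² = 0.5×62.4×4.4² = 604.0. Total = 762.0+1329+604.0 = 2695 lb/ft.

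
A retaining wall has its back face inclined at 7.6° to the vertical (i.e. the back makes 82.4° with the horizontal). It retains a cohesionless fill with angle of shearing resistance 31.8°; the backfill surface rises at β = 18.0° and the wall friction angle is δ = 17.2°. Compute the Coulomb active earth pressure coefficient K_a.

K_a = sin²(α+φ) / [sin²α · sin(α−δ) · (1 + √{sin(φ+δ)sin(φ−β) / (sin(α−δ)sin(α+β))})²].
With α = 82.4°, φ = 31.8°, δ = 17.2°, β = 18.0°: K_a = 0.4443.

0.444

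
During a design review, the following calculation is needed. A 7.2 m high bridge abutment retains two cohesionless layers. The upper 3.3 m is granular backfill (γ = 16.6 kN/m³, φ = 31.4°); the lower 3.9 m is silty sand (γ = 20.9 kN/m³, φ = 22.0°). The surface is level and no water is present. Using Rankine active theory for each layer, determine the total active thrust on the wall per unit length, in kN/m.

K_a1 = tan²(45°−31.4°/2) = 0.3149; K_a2 = tan²(45°−22.0°/2) = 0.4550.
Layer 1: σ at base = K_a1 γ₁ h₁ = 17.25 kPa; P₁ = ½×17.25×3.3 = 28.46.
Layer 2: σ_v at top = γ₁h₁ = 54.78; σ_h top = K_a2×54.78 = 24.92; σ_h base = K_a2×(54.78+20.9×3.9) = 62.01.
P₂ = ½(24.92+62.01)×3.9 = 169.5. Total P_a = 28.46+169.5 = 198.0 kN/m.

198 kN/m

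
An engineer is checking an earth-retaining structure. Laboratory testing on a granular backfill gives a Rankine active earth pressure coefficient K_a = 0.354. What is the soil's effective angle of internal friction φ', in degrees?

28.5°

K_a = tan²(45° − φ/2) ⇒ 45° − φ/2 = arctan(√0.354) = 30.75°.
φ = 2(45° − 30.75°) = 28.50°.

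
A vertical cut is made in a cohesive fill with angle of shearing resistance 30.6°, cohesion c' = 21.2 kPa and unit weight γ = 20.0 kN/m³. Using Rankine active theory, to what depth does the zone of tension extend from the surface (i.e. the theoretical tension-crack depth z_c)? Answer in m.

3.72 m

K_a = tan²(45° − 30.6°/2) = 0.3253; √K_a = 0.5704.
The active pressure is zero where K_a γ z = 2c√K_a, so z_c = 2c/(γ√K_a) = 2×21.2/(20.0×0.5704) = 3.717 m.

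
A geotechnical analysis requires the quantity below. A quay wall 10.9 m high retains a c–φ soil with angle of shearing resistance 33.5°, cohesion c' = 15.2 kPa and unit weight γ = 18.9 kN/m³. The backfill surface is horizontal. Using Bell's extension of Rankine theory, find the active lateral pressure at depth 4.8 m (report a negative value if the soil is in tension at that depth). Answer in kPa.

K_a = (1 − sin φ)/(1 + sin φ) = 0.2887.
σ_a = K_a γ z − 2c√K_a = 0.2887×18.9×4.8 − 2×15.2×0.5373 = 9.857 kPa.

9.86 kPa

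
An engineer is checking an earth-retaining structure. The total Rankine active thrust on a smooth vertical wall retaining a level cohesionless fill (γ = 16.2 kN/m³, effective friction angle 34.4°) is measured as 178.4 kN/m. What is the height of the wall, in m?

K_a = 0.2780. P_a = ½ K_a γ H² ⇒ H = √(2P_a/(K_a γ)).
H = √(2×178.4/(0.2780×16.2)) = 8.901 m.

8.90 m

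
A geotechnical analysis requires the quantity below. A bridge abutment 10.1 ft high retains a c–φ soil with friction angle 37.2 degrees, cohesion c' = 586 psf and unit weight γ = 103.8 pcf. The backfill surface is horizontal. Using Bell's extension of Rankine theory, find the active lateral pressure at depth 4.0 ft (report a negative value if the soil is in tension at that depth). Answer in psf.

-479 psf

K_a = (1 − sin φ)/(1 + sin φ) = 0.2464.
σ_a = K_a γ z − 2c√K_a = 0.2464×103.8×4.0 − 2×586×0.4964 = -479.5 psf.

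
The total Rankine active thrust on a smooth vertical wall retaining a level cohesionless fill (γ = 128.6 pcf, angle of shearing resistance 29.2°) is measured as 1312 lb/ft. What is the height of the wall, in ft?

K_a = 0.3442. P_a = ½ K_a γ H² ⇒ H = √(2P_a/(K_a γ)).
H = √(2×1312/(0.3442×128.6)) = 7.699 ft.

7.70 ft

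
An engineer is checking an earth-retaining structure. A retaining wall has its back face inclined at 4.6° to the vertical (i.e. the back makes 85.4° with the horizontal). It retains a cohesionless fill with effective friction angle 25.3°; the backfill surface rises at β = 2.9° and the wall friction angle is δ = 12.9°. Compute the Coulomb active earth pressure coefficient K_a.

K_a = sin²(α+φ) / [sin²α · sin(α−δ) · (1 + √{sin(φ+δ)sin(φ−β) / (sin(α−δ)sin(α+β))})²].
With α = 85.4°, φ = 25.3°, δ = 12.9°, β = 2.9°: K_a = 0.4120.

0.412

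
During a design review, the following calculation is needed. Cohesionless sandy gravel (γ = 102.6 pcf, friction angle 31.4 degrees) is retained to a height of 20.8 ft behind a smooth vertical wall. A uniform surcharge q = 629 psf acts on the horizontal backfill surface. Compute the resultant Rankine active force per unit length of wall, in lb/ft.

11100 lb/ft

K_a = tan²(45° − φ/2) = 0.3149.
Soil triangle: ½ K_a γ H² = 0.5×0.3149×102.6×20.8² = 6989 lb/ft.
Surcharge rectangle: K_a q H = 0.3149×629×20.8 = 4120 lb/ft.
Total = 6989 + 4120 = 11110 lb/ft.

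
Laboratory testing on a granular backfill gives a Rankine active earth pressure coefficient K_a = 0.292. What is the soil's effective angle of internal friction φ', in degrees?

K_a = tan²(45° − φ/2) ⇒ 45° − φ/2 = arctan(√0.292) = 28.39°.
φ = 2(45° − 28.39°) = 33.23°.

33.2°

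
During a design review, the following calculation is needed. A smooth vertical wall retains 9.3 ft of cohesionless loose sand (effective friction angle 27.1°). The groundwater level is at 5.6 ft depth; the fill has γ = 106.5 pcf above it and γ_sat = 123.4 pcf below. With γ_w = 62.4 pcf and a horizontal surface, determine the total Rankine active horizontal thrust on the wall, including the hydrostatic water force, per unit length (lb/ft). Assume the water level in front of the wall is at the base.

K_a = tan²(45° − φ/2) = 0.3741.
γ' = 123.4 − 62.4 = 61.00 pcf. Depth below WT = 3.7 ft.
σ'_h at WT = K_a γ d_w = 223.1 psf; at base = 223.1 + K_a γ' × 3.7 = 307.5 psf.
P₁ (0–5.6 ft) = ½×223.1×5.6 = 624.6. P₂ (5.6–9.3 ft) = ½(223.1+307.5)×3.7 = 981.6.
P_w = ½ γ_w h₂² = 0.5×62.4×3.7² = 427.1. Total = 624.6+981.6+427.1 = 2033 lb/ft.

2030 lb/ft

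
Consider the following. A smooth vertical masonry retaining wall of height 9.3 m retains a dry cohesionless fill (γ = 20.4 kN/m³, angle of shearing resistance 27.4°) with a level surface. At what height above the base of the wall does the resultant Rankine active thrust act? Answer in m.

3.10 m

K_a = 0.3697.
The pressure distribution is triangular, so the resultant acts at H/3 above the base = 9.3/3 = 3.100 m.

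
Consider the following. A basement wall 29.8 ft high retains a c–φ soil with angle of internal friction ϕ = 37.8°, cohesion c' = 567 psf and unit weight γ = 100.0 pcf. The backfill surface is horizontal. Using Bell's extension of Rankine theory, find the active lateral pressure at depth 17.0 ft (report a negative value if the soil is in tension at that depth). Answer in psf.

K_a = (1 − sin φ)/(1 + sin φ) = 0.2400.
σ_a = K_a γ z − 2c√K_a = 0.2400×100.0×17.0 − 2×567×0.4899 = -147.5 psf.

-148 psf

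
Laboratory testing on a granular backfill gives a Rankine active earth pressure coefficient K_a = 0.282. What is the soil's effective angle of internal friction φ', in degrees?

34.1°

K_a = tan²(45° − φ/2) ⇒ 45° − φ/2 = arctan(√0.282) = 27.97°.
φ = 2(45° − 27.97°) = 34.06°.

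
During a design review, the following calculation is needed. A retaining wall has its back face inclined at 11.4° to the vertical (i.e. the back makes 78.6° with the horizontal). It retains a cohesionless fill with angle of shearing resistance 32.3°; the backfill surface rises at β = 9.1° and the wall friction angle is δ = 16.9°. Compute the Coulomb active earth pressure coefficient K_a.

0.412

K_a = sin²(α+φ) / [sin²α · sin(α−δ) · (1 + √{sin(φ+δ)sin(φ−β) / (sin(α−δ)sin(α+β))})²].
With α = 78.6°, φ = 32.3°, δ = 16.9°, β = 9.1°: K_a = 0.4120.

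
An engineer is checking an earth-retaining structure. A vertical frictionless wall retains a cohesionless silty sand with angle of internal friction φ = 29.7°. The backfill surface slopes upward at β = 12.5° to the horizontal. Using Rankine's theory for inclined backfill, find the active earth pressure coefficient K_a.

K_a = cos β · (cos β − √(cos²β − cos²φ)) / (cos β + √(cos²β − cos²φ)).
cos β = 0.9763, cos φ = 0.8686, √(cos²β − cos²φ) = 0.4457.
K_a = 0.9763 × (0.9763 − 0.4457)/(0.9763 + 0.4457) = 0.3643.

0.364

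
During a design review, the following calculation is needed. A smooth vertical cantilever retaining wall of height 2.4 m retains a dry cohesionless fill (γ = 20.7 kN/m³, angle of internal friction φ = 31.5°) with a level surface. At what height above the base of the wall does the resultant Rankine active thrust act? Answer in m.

K_a = 0.3136.
The pressure distribution is triangular, so the resultant acts at H/3 above the base = 2.4/3 = 0.8000 m.

0.800 m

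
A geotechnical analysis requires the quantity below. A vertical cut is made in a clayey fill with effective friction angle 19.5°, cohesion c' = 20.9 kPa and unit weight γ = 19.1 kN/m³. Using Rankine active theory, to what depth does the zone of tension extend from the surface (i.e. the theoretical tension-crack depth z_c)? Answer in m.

3.10 m

K_a = tan²(45° − 19.5°/2) = 0.4995; √K_a = 0.7067.
The active pressure is zero where K_a γ z = 2c√K_a, so z_c = 2c/(γ√K_a) = 2×20.9/(19.1×0.7067) = 3.097 m.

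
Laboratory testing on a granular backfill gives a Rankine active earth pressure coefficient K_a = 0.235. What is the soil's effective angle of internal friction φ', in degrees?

38.3°

K_a = tan²(45° − φ/2) ⇒ 45° − φ/2 = arctan(√0.235) = 25.86°.
φ = 2(45° − 25.86°) = 38.27°.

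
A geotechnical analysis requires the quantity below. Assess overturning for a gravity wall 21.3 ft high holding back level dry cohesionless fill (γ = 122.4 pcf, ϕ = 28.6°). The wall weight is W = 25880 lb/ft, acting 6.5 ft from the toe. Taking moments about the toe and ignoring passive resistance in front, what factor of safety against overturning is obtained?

2.42

K_a = tan²(45° − 28.6°/2) = 0.3525.
P_a = ½K_aγH² = 0.5×0.3525×122.4×21.3² = 9789 lb/ft, acting at H/3 = 7.100 ft above the base.
Overturning moment M_o = P_a × H/3 = 9789 × 7.100 = 69500.
Resisting moment M_r = W × 6.5 = 25880 × 6.5 = 168200.
FS_overturning = M_r/M_o = 168200/69500 = 2.420.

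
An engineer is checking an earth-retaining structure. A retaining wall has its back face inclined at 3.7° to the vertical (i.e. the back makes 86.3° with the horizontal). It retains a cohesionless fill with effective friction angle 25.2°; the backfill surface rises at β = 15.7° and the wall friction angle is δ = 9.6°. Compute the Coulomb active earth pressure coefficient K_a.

K_a = sin²(α+φ) / [sin²α · sin(α−δ) · (1 + √{sin(φ+δ)sin(φ−β) / (sin(α−δ)sin(α+β))})²].
With α = 86.3°, φ = 25.2°, δ = 9.6°, β = 15.7°: K_a = 0.5169.

0.517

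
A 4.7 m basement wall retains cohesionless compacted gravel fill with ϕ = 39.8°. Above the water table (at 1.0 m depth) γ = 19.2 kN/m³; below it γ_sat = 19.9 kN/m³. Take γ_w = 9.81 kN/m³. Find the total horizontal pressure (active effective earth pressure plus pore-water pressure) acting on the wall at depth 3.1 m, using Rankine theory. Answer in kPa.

29.5 kPa

K_a = (1 − sin φ)/(1 + sin φ) = 0.2194.
γ' = 19.9 − 9.81 = 10.09 kN/m³.
Effective vertical stress at 3.1 m: σ'_v = 19.2×1.0 + 10.09×2.10 = 40.39 kPa.
σ'_h = K_a σ'_v = 0.2194 × 40.39 = 8.863 kPa; u = γ_w × 2.10 = 20.60 kPa.
Total σ_h = 8.863 + 20.60 = 29.46 kPa.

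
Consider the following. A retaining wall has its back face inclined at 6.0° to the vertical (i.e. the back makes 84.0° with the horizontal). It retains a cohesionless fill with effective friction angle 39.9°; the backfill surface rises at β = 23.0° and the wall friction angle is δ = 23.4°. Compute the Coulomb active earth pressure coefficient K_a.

K_a = sin²(α+φ) / [sin²α · sin(α−δ) · (1 + √{sin(φ+δ)sin(φ−β) / (sin(α−δ)sin(α+β))})²].
With α = 84.0°, φ = 39.9°, δ = 23.4°, β = 23.0°: K_a = 0.3292.

0.329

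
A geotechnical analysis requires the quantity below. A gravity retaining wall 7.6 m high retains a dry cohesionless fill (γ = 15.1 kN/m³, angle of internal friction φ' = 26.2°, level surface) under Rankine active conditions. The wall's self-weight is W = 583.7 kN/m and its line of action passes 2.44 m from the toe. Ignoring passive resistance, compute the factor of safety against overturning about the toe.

K_a = tan²(45° − 26.2°/2) = 0.3874.
P_a = ½K_aγH² = 0.5×0.3874×15.1×7.6² = 169.0 kN/m, acting at H/3 = 2.533 m above the base.
Overturning moment M_o = P_a × H/3 = 169.0 × 2.533 = 428.0.
Resisting moment M_r = W × 2.44 = 583.7 × 2.44 = 1424.
FS_overturning = M_r/M_o = 1424/428.0 = 3.327.

3.33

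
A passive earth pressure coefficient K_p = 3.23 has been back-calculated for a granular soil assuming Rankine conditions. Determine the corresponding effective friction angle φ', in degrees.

K_p = (1+sin φ)/(1−sin φ) ⇒ sin φ = (K_p − 1)/(K_p + 1) = 0.5272.
φ = arcsin(0.5272) = 31.82°.

31.8°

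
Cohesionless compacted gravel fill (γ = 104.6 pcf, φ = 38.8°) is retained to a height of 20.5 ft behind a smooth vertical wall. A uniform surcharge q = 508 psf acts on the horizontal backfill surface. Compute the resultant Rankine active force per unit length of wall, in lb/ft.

K_a = tan²(45° − φ/2) = 0.2296.
Soil triangle: ½ K_a γ H² = 0.5×0.2296×104.6×20.5² = 5045 lb/ft.
Surcharge rectangle: K_a q H = 0.2296×508×20.5 = 2391 lb/ft.
Total = 5045 + 2391 = 7436 lb/ft.

7440 lb/ft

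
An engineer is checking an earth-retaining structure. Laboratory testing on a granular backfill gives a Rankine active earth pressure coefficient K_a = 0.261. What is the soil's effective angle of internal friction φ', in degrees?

K_a = tan²(45° − φ/2) ⇒ 45° − φ/2 = arctan(√0.261) = 27.06°.
φ = 2(45° − 27.06°) = 35.88°.

35.9°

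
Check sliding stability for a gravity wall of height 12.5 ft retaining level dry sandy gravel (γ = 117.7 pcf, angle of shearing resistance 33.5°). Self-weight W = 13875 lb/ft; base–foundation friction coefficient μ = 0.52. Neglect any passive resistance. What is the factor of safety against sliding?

K_a = tan²(45° − 33.5°/2) = 0.2887.
P_a = ½K_aγH² = 0.5×0.2887×117.7×12.5² = 2655 lb/ft, acting at H/3 = 4.167 ft above the base.
FS_sliding = μW / P_a = 0.52×13875 / 2655 = 2.718.

2.72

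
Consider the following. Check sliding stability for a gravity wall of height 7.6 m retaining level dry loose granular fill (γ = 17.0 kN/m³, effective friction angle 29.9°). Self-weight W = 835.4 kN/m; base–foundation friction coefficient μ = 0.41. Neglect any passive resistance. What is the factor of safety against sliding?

K_a = tan²(45° − 29.9°/2) = 0.3347.
P_a = ½K_aγH² = 0.5×0.3347×17.0×7.6² = 164.3 kN/m, acting at H/3 = 2.533 m above the base.
FS_sliding = μW / P_a = 0.41×835.4 / 164.3 = 2.085.

2.08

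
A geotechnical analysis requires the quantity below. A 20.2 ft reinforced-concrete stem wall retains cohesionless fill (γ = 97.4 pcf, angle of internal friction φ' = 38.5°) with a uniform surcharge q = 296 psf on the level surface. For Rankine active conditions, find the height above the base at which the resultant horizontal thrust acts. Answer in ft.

7.51 ft

K_a = 0.2327.
Triangular part P₁ = ½K_aγH² = 4623 at H/3 = 6.733 ft; rectangular part P₂ = K_a q H = 1391 at H/2 = 10.10 ft.
ȳ = (P₁·6.733 + P₂·10.10)/(P₁+P₂) = 7.512 ft.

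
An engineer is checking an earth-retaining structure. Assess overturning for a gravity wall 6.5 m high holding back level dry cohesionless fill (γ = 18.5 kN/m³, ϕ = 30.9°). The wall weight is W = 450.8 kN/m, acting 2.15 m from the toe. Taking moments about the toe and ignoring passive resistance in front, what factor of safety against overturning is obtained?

3.56

K_a = tan²(45° − 30.9°/2) = 0.3214.
P_a = ½K_aγH² = 0.5×0.3214×18.5×6.5² = 125.6 kN/m, acting at H/3 = 2.167 m above the base.
Overturning moment M_o = P_a × H/3 = 125.6 × 2.167 = 272.2.
Resisting moment M_r = W × 2.15 = 450.8 × 2.15 = 969.2.
FS_overturning = M_r/M_o = 969.2/272.2 = 3.561.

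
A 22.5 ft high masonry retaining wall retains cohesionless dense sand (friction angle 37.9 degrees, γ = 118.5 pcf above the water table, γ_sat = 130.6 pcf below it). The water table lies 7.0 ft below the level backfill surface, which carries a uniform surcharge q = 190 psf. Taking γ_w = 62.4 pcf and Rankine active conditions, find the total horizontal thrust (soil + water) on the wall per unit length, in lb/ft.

K_a = tan²(45° − φ/2) = 0.2389.
γ' = 130.6 − 62.4 = 68.20 pcf. h₂ = H − d_w = 15.5 ft.
σ'_h: at surface K_a·q = 45.40; at WT K_a(q+γd_w) = 243.6; at base K_a(q+γd_w+γ'h₂) = 496.2 psf.
P₁ = ½(45.40+243.6)×7.0 = 1011; P₂ = ½(243.6+496.2)×15.5 = 5733; P_w = ½γ_w h₂² = 7496.
Total = 1011+5733+7496 = 14240 lb/ft.

14200 lb/ft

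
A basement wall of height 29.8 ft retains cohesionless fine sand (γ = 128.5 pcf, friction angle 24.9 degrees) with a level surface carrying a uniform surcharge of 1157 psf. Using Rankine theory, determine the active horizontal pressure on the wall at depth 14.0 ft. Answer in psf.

1200 psf

K_a = (1 − sin φ)/(1 + sin φ) = 0.4074.
σ_v = γz + q = 128.5 × 14.0 + 1157 = 2956 psf.
σ_h = K_a σ_v = 0.4074 × 2956 = 1204 psf.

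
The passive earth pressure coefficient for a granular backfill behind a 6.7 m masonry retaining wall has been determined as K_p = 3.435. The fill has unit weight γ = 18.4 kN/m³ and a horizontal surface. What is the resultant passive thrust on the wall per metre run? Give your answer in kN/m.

P = ½ K_p γ H² = 0.5 × 3.435 × 18.4 × 6.7² = 1419 kN/m.

1420 kN/m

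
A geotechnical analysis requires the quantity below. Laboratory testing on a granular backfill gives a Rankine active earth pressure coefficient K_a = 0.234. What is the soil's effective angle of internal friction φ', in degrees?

K_a = tan²(45° − φ/2) ⇒ 45° − φ/2 = arctan(√0.234) = 25.81°.
φ = 2(45° − 25.81°) = 38.37°.

38.4°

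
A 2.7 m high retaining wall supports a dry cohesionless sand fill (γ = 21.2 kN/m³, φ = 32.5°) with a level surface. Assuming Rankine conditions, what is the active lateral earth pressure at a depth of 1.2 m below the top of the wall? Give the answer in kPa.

7.66 kPa

K_a = (1 − sin φ)/(1 + sin φ) = 0.3010.
σ_h = K_a γ z = 0.3010 × 21.2 × 1.2 = 7.657 kPa.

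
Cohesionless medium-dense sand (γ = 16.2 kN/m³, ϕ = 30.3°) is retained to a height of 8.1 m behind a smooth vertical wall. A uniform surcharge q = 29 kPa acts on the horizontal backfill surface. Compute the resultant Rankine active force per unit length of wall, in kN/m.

252 kN/m

K_a = tan²(45° − φ/2) = 0.3293.
Soil triangle: ½ K_a γ H² = 0.5×0.3293×16.2×8.1² = 175.0 kN/m.
Surcharge rectangle: K_a q H = 0.3293×29×8.1 = 77.36 kN/m.
Total = 175.0 + 77.36 = 252.4 kN/m.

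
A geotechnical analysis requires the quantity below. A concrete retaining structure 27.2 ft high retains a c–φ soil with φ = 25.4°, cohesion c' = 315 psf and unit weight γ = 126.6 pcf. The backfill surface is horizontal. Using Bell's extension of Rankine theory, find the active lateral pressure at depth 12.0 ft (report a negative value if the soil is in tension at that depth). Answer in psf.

209 psf

K_a = (1 − sin φ)/(1 + sin φ) = 0.3996.
σ_a = K_a γ z − 2c√K_a = 0.3996×126.6×12.0 − 2×315×0.6322 = 208.9 psf.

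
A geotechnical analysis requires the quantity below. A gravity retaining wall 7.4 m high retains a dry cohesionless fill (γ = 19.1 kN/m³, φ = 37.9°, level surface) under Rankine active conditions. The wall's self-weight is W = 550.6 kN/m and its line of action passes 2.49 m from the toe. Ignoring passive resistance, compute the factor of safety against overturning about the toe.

4.45

K_a = tan²(45° − 37.9°/2) = 0.2389.
P_a = ½K_aγH² = 0.5×0.2389×19.1×7.4² = 125.0 kN/m, acting at H/3 = 2.467 m above the base.
Overturning moment M_o = P_a × H/3 = 125.0 × 2.467 = 308.2.
Resisting moment M_r = W × 2.49 = 550.6 × 2.49 = 1371.
FS_overturning = M_r/M_o = 1371/308.2 = 4.448.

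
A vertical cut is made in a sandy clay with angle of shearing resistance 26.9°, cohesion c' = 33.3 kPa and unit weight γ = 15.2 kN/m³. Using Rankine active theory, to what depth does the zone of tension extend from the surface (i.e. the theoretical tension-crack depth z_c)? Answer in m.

7.14 m

K_a = tan²(45° − 26.9°/2) = 0.3770; √K_a = 0.6140.
The active pressure is zero where K_a γ z = 2c√K_a, so z_c = 2c/(γ√K_a) = 2×33.3/(15.2×0.6140) = 7.136 m.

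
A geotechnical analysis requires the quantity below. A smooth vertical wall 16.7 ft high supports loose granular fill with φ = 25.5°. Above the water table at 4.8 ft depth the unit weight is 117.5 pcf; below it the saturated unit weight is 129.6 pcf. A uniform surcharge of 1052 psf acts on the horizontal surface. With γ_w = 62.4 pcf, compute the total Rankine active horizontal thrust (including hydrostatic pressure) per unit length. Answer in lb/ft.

K_a = tan²(45° − φ/2) = 0.3981.
γ' = 129.6 − 62.4 = 67.20 pcf. h₂ = H − d_w = 11.9 ft.
σ'_h: at surface K_a·q = 418.8; at WT K_a(q+γd_w) = 643.3; at base K_a(q+γd_w+γ'h₂) = 961.7 psf.
P₁ = ½(418.8+643.3)×4.8 = 2549; P₂ = ½(643.3+961.7)×11.9 = 9550; P_w = ½γ_w h₂² = 4418.
Total = 2549+9550+4418 = 16520 lb/ft.

16500 lb/ft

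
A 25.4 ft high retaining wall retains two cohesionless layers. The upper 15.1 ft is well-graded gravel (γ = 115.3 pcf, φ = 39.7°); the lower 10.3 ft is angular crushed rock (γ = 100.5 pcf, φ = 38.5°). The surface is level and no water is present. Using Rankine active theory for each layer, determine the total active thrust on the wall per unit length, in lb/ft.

K_a1 = tan²(45°−39.7°/2) = 0.2204; K_a2 = tan²(45°−38.5°/2) = 0.2327.
Layer 1: σ at base = K_a1 γ₁ h₁ = 383.8 psf; P₁ = ½×383.8×15.1 = 2897.
Layer 2: σ_v at top = γ₁h₁ = 1741; σ_h top = K_a2×1741 = 405.1; σ_h base = K_a2×(1741+100.5×10.3) = 645.9.
P₂ = ½(405.1+645.9)×10.3 = 5412. Total P_a = 2897+5412 = 8310 lb/ft.

8310 lb/ft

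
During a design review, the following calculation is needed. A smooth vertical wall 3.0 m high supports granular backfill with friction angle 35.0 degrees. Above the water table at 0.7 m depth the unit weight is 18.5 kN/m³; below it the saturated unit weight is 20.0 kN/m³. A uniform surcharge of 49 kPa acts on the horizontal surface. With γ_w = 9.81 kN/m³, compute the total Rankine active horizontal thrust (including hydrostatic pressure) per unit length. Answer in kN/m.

K_a = tan²(45° − φ/2) = 0.2710.
γ' = 20.0 − 9.81 = 10.19 kN/m³. h₂ = H − d_w = 2.3 m.
σ'_h: at surface K_a·q = 13.28; at WT K_a(q+γd_w) = 16.79; at base K_a(q+γd_w+γ'h₂) = 23.14 kPa.
P₁ = ½(13.28+16.79)×0.7 = 10.52; P₂ = ½(16.79+23.14)×2.3 = 45.92; P_w = ½γ_w h₂² = 25.95.
Total = 10.52+45.92+25.95 = 82.39 kN/m.

82.4 kN/m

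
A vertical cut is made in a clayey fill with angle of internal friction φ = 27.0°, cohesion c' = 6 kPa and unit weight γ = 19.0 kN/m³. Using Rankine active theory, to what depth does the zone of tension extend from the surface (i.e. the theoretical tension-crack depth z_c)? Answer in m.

1.03 m

K_a = tan²(45° − 27.0°/2) = 0.3755; √K_a = 0.6128.
The active pressure is zero where K_a γ z = 2c√K_a, so z_c = 2c/(γ√K_a) = 2×6/(19.0×0.6128) = 1.031 m.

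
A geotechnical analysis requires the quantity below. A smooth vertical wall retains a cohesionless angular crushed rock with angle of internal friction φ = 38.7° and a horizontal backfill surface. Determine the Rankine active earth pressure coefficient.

0.231

K_a = tan²(45° − φ/2) = tan²(25.65°) = 0.2306.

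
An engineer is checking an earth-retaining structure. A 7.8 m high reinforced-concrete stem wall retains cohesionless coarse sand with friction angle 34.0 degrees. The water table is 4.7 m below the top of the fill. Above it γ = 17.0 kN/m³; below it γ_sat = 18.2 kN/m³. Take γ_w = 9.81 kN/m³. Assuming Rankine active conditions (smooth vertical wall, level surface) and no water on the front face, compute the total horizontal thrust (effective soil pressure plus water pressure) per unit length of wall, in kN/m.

K_a = tan²(45° − φ/2) = 0.2827.
γ' = 18.2 − 9.81 = 8.390 kN/m³. Depth below WT = 3.1 m.
σ'_h at WT = K_a γ d_w = 22.59 kPa; at base = 22.59 + K_a γ' × 3.1 = 29.94 kPa.
P₁ (0–4.7 m) = ½×22.59×4.7 = 53.08. P₂ (4.7–7.8 m) = ½(22.59+29.94)×3.1 = 81.42.
P_w = ½ γ_w h₂² = 0.5×9.81×3.1² = 47.14. Total = 53.08+81.42+47.14 = 181.6 kN/m.

182 kN/m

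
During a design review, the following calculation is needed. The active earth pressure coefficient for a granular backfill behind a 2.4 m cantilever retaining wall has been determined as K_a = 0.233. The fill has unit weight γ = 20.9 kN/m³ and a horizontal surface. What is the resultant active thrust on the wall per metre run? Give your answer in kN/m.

14.0 kN/m

P = ½ K_a γ H² = 0.5 × 0.233 × 20.9 × 2.4² = 14.02 kN/m.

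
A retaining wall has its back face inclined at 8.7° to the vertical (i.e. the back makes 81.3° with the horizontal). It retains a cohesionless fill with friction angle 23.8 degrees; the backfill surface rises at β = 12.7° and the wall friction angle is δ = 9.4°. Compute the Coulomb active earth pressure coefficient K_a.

K_a = sin²(α+φ) / [sin²α · sin(α−δ) · (1 + √{sin(φ+δ)sin(φ−β) / (sin(α−δ)sin(α+β))})²].
With α = 81.3°, φ = 23.8°, δ = 9.4°, β = 12.7°: K_a = 0.5645.

0.564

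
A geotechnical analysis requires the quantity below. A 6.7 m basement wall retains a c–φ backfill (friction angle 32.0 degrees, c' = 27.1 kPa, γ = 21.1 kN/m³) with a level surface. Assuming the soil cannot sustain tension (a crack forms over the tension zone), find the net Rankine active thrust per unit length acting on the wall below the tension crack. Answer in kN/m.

K_a = 0.3073; √K_a = 0.5543.
Tension-crack depth z_c = 2c/(γ√K_a) = 2×27.1/(21.1×0.5543) = 4.634 m.
σ_a at base = K_a γ H − 2c√K_a = 0.3073×21.1×6.7 − 2×27.1×0.5543 = 13.39 kPa.
P_a = ½ × 13.39 × (H − z_c) = 0.5×13.39×2.066 = 13.83 kN/m.

13.8 kN/m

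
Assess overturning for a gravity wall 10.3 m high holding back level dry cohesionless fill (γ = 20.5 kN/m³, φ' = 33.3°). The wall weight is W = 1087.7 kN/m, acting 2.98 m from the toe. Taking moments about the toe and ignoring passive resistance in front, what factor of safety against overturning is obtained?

K_a = tan²(45° − 33.3°/2) = 0.2911.
P_a = ½K_aγH² = 0.5×0.2911×20.5×10.3² = 316.6 kN/m, acting at H/3 = 3.433 m above the base.
Overturning moment M_o = P_a × H/3 = 316.6 × 3.433 = 1087.
Resisting moment M_r = W × 2.98 = 1087.7 × 2.98 = 3241.
FS_overturning = M_r/M_o = 3241/1087 = 2.982.

2.98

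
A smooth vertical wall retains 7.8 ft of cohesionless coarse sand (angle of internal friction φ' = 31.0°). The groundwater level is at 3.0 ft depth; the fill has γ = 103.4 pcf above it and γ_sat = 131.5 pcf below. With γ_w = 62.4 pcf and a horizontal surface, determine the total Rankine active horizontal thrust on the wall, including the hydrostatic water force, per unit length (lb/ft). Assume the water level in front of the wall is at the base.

K_a = tan²(45° − φ/2) = 0.3201.
γ' = 131.5 − 62.4 = 69.10 pcf. Depth below WT = 4.8 ft.
σ'_h at WT = K_a γ d_w = 99.29 psf; at base = 99.29 + K_a γ' × 4.8 = 205.5 psf.
P₁ (0–3.0 ft) = ½×99.29×3.0 = 148.9. P₂ (3.0–7.8 ft) = ½(99.29+205.5)×4.8 = 731.4.
P_w = ½ γ_w h₂² = 0.5×62.4×4.8² = 718.8. Total = 148.9+731.4+718.8 = 1599 lb/ft.

1600 lb/ft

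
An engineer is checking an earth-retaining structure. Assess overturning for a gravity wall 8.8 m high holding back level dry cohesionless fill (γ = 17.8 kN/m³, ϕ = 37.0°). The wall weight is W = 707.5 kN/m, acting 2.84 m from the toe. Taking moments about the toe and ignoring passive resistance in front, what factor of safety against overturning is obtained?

K_a = tan²(45° − 37.0°/2) = 0.2486.
P_a = ½K_aγH² = 0.5×0.2486×17.8×8.8² = 171.3 kN/m, acting at H/3 = 2.933 m above the base.
Overturning moment M_o = P_a × H/3 = 171.3 × 2.933 = 502.6.
Resisting moment M_r = W × 2.84 = 707.5 × 2.84 = 2009.
FS_overturning = M_r/M_o = 2009/502.6 = 3.998.

4.00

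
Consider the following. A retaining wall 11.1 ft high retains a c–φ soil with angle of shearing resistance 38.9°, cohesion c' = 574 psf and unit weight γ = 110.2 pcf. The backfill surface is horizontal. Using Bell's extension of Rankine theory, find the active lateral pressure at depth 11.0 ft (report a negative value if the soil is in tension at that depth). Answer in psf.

K_a = (1 − sin φ)/(1 + sin φ) = 0.2285.
σ_a = K_a γ z − 2c√K_a = 0.2285×110.2×11.0 − 2×574×0.4780 = -271.8 psf.

-272 psf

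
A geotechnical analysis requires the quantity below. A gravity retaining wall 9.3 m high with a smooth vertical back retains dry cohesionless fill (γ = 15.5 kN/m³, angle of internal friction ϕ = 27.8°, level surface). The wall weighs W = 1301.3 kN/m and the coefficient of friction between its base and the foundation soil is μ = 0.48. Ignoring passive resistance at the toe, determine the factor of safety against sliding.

2.56

K_a = tan²(45° − 27.8°/2) = 0.3639.
P_a = ½K_aγH² = 0.5×0.3639×15.5×9.3² = 243.9 kN/m, acting at H/3 = 3.100 m above the base.
FS_sliding = μW / P_a = 0.48×1301.3 / 243.9 = 2.561.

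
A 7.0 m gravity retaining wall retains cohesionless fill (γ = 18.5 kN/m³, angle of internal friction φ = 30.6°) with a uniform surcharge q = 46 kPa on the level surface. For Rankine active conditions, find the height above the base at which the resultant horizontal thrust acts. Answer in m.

2.82 m

K_a = 0.3253.
Triangular part P₁ = ½K_aγH² = 147.5 at H/3 = 2.333 m; rectangular part P₂ = K_a q H = 104.8 at H/2 = 3.500 m.
ȳ = (P₁·2.333 + P₂·3.500)/(P₁+P₂) = 2.818 m.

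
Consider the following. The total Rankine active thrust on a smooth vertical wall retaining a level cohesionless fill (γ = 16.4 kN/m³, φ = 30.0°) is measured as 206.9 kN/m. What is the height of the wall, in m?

8.70 m

K_a = 0.3333. P_a = ½ K_a γ H² ⇒ H = √(2P_a/(K_a γ)).
H = √(2×206.9/(0.3333×16.4)) = 8.700 m.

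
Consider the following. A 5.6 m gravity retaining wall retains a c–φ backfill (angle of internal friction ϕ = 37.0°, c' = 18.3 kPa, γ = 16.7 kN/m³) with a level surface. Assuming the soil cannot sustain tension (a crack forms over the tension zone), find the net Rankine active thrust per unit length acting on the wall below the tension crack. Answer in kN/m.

3.01 kN/m

K_a = 0.2486; √K_a = 0.4986.
Tension-crack depth z_c = 2c/(γ√K_a) = 2×18.3/(16.7×0.4986) = 4.396 m.
σ_a at base = K_a γ H − 2c√K_a = 0.2486×16.7×5.6 − 2×18.3×0.4986 = 4.999 kPa.
P_a = ½ × 4.999 × (H − z_c) = 0.5×4.999×1.204 = 3.010 kN/m.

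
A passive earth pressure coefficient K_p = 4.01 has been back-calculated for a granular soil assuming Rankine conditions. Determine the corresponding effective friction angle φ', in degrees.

K_p = (1+sin φ)/(1−sin φ) ⇒ sin φ = (K_p − 1)/(K_p + 1) = 0.6008.
φ = arcsin(0.6008) = 36.93°.

36.9°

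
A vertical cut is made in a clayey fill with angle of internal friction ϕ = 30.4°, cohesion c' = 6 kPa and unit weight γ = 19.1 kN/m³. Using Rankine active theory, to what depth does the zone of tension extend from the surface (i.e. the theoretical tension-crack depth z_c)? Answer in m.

K_a = tan²(45° − 30.4°/2) = 0.3280; √K_a = 0.5727.
The active pressure is zero where K_a γ z = 2c√K_a, so z_c = 2c/(γ√K_a) = 2×6/(19.1×0.5727) = 1.097 m.

1.10 m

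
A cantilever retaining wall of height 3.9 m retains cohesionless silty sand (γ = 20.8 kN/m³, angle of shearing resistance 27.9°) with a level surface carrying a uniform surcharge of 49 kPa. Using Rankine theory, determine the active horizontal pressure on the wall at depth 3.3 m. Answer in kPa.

42.6 kPa

K_a = (1 − sin φ)/(1 + sin φ) = 0.3625.
σ_v = γz + q = 20.8 × 3.3 + 49 = 117.6 kPa.
σ_h = K_a σ_v = 0.3625 × 117.6 = 42.64 kPa.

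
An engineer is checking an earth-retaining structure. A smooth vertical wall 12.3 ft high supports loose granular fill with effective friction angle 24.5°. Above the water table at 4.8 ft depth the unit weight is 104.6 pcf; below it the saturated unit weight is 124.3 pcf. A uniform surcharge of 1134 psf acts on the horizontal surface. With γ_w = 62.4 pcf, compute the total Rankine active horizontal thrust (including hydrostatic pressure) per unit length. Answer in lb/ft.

K_a = tan²(45° − φ/2) = 0.4137.
γ' = 124.3 − 62.4 = 61.90 pcf. h₂ = H − d_w = 7.5 ft.
σ'_h: at surface K_a·q = 469.2; at WT K_a(q+γd_w) = 676.9; at base K_a(q+γd_w+γ'h₂) = 869.0 psf.
P₁ = ½(469.2+676.9)×4.8 = 2751; P₂ = ½(676.9+869.0)×7.5 = 5797; P_w = ½γ_w h₂² = 1755.
Total = 2751+5797+1755 = 10300 lb/ft.

10300 lb/ft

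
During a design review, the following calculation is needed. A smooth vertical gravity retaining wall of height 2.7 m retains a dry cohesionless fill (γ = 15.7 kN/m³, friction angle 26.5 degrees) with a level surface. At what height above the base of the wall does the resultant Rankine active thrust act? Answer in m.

K_a = 0.3829.
The pressure distribution is triangular, so the resultant acts at H/3 above the base = 2.7/3 = 0.9000 m.

0.900 m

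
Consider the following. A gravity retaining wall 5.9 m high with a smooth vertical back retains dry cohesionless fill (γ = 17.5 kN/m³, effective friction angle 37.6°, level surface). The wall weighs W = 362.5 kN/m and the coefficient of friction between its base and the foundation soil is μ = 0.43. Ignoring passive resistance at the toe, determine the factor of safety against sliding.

K_a = tan²(45° − 37.6°/2) = 0.2421.
P_a = ½K_aγH² = 0.5×0.2421×17.5×5.9² = 73.75 kN/m, acting at H/3 = 1.967 m above the base.
FS_sliding = μW / P_a = 0.43×362.5 / 73.75 = 2.114.

2.11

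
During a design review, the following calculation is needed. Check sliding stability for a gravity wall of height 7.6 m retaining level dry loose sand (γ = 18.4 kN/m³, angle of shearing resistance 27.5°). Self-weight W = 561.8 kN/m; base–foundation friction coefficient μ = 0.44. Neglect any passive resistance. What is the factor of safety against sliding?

K_a = tan²(45° − 27.5°/2) = 0.3682.
P_a = ½K_aγH² = 0.5×0.3682×18.4×7.6² = 195.7 kN/m, acting at H/3 = 2.533 m above the base.
FS_sliding = μW / P_a = 0.44×561.8 / 195.7 = 1.263.

1.26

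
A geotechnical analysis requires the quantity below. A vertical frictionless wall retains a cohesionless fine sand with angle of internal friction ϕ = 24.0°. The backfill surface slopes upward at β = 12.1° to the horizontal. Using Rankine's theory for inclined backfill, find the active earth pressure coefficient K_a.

0.464

K_a = cos β · (cos β − √(cos²β − cos²φ)) / (cos β + √(cos²β − cos²φ)).
cos β = 0.9778, cos φ = 0.9135, √(cos²β − cos²φ) = 0.3486.
K_a = 0.9778 × (0.9778 − 0.3486)/(0.9778 + 0.3486) = 0.4639.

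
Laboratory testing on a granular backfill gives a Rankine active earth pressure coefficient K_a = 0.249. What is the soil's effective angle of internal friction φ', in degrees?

37.0°

K_a = tan²(45° − φ/2) ⇒ 45° − φ/2 = arctan(√0.249) = 26.52°.
φ = 2(45° − 26.52°) = 36.96°.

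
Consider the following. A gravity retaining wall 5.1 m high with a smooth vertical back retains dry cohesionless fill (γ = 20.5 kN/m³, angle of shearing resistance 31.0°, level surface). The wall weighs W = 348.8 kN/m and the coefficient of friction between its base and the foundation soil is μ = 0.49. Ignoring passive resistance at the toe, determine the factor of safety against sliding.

K_a = tan²(45° − 31.0°/2) = 0.3201.
P_a = ½K_aγH² = 0.5×0.3201×20.5×5.1² = 85.34 kN/m, acting at H/3 = 1.700 m above the base.
FS_sliding = μW / P_a = 0.49×348.8 / 85.34 = 2.003.

2.00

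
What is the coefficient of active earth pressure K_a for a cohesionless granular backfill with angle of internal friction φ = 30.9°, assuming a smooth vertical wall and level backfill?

0.321

K_a = tan²(45° − φ/2) = tan²(29.55°) = 0.3214.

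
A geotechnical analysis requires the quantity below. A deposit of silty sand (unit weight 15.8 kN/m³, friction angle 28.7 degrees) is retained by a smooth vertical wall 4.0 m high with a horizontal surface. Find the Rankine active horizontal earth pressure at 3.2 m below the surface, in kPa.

17.8 kPa

K_a = (1 − sin φ)/(1 + sin φ) = 0.3511.
σ_h = K_a γ z = 0.3511 × 15.8 × 3.2 = 17.75 kPa.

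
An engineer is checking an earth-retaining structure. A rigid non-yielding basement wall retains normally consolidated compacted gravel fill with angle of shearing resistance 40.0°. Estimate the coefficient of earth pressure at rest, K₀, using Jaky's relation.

0.357

K₀ = 1 − sin φ' = 1 − sin 40.0° = 0.3572.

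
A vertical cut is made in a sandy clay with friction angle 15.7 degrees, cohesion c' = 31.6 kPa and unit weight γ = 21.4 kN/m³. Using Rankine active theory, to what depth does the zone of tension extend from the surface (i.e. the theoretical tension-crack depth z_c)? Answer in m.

K_a = tan²(45° − 15.7°/2) = 0.5741; √K_a = 0.7577.
The active pressure is zero where K_a γ z = 2c√K_a, so z_c = 2c/(γ√K_a) = 2×31.6/(21.4×0.7577) = 3.898 m.

3.90 m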